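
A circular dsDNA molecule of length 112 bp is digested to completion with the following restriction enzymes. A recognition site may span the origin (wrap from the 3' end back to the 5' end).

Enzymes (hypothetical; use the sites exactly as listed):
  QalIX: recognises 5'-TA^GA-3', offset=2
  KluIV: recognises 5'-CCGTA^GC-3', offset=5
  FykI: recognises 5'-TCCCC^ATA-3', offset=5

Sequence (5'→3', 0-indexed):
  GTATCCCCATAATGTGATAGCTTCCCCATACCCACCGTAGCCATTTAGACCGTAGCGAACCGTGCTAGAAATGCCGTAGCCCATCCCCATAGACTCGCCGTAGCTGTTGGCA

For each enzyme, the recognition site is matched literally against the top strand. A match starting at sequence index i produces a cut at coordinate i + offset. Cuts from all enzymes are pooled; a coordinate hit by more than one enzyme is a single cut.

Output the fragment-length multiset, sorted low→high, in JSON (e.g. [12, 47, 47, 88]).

Per-enzyme occurrences:
  QalIX TAGA/2: at [45, 65, 89] ⇒ [47, 67, 91]
  KluIV CCGTAGC/5: at [34, 49, 73, 97] ⇒ [39, 54, 78, 102]
  FykI TCCCCATA/5: at [3, 22, 83] ⇒ [8, 27, 88]

All cut coordinates (distinct, sorted): [8, 27, 39, 47, 54, 67, 78, 88, 91, 102]

Fragment lengths:
  8→27: 19 bp
  27→39: 12 bp
  39→47: 8 bp
  47→54: 7 bp
  54→67: 13 bp
  67→78: 11 bp
  78→88: 10 bp
  88→91: 3 bp
  91→102: 11 bp
  102→8 (wrap): 112-102+8 = 18 bp

[3,7,8,10,11,11,12,13,18,19]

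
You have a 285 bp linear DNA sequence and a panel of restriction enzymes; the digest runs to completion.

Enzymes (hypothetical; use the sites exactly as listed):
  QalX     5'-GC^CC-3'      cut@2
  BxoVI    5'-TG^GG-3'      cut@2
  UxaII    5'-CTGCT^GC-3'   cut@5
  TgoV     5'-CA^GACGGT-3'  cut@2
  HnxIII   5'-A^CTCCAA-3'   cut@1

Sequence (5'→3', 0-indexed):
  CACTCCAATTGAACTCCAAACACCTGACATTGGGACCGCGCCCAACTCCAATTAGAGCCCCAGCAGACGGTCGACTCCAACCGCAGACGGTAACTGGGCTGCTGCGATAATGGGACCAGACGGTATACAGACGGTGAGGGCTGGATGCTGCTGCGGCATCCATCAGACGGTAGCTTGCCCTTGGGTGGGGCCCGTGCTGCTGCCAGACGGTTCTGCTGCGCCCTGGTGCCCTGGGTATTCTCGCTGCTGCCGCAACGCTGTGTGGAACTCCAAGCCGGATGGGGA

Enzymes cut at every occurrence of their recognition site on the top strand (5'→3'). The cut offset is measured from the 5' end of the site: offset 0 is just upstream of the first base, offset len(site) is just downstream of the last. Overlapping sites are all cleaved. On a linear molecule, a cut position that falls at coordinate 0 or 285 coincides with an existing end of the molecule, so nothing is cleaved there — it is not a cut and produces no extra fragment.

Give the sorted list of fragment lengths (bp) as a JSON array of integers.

Scan for sites:
  QalX GCCC/2: at [39, 56, 176, 189, 219, 227] ⇒ [41, 58, 178, 191, 221, 229]
  BxoVI TGGG/2: at [30, 94, 110, 181, 185, 231, 279] ⇒ [32, 96, 112, 183, 187, 233, 281]
  UxaII CTGCTGC/5: at [98, 147, 196, 212, 243] ⇒ [103, 152, 201, 217, 248]
  TgoV CAGACGGT/2: at [63, 83, 116, 127, 163, 203] ⇒ [65, 85, 118, 129, 165, 205]
  HnxIII ACTCCAA/1: at [1, 12, 44, 73, 266] ⇒ [2, 13, 45, 74, 267]

All cut coordinates (distinct, sorted): [2, 13, 32, 41, 45, 58, 65, 74, 85, 96, 103, 112, 118, 129, 152, 165, 178, 183, 187, 191, 201, 205, 217, 221, 229, 233, 248, 267, 281]

Fragments:
  [0,2): 2 bp
  [2,13): 11 bp
  [13,32): 19 bp
  [32,41): 9 bp
  [41,45): 4 bp
  [45,58): 13 bp
  [58,65): 7 bp
  [65,74): 9 bp
  [74,85): 11 bp
  [85,96): 11 bp
  [96,103): 7 bp
  [103,112): 9 bp
  [112,118): 6 bp
  [118,129): 11 bp
  [129,152): 23 bp
  [152,165): 13 bp
  [165,178): 13 bp
  [178,183): 5 bp
  [183,187): 4 bp
  [187,191): 4 bp
  [191,201): 10 bp
  [201,205): 4 bp
  [205,217): 12 bp
  [217,221): 4 bp
  [221,229): 8 bp
  [229,233): 4 bp
  [233,248): 15 bp
  [248,267): 19 bp
  [267,281): 14 bp
  [281,285): 4 bp

[2,4,4,4,4,4,4,4,5,6,7,7,8,9,9,9,10,11,11,11,11,12,13,13,13,14,15,19,19,23]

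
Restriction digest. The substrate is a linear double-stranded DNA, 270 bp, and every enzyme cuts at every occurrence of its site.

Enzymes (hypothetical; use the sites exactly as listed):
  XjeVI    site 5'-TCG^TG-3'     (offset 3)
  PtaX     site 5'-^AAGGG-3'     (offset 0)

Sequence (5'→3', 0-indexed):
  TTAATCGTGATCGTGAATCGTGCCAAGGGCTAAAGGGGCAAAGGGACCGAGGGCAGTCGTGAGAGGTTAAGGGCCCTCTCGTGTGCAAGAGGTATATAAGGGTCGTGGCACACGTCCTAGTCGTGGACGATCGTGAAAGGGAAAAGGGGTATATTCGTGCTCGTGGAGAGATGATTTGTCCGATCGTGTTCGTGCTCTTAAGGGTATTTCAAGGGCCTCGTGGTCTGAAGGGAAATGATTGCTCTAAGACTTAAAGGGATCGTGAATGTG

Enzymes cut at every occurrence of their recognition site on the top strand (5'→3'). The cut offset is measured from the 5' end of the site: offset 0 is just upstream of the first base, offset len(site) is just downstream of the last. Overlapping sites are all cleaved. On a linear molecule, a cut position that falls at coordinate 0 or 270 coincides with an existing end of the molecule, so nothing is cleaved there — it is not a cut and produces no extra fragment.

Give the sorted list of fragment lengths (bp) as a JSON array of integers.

Per-enzyme occurrences:
  XjeVI TCGTG/3: at [4, 10, 17, 56, 78, 102, 120, 130, 154, 160, 183, 189, 217, 259] ⇒ [7, 13, 20, 59, 81, 105, 123, 133, 157, 163, 186, 192, 220, 262]
  PtaX AAGGG/0: at [24, 32, 40, 68, 97, 136, 143, 199, 210, 227, 253] ⇒ [24, 32, 40, 68, 97, 136, 143, 199, 210, 227, 253]

All cut coordinates (distinct, sorted): [7, 13, 20, 24, 32, 40, 59, 68, 81, 97, 105, 123, 133, 136, 143, 157, 163, 186, 192, 199, 210, 220, 227, 253, 262]

Fragments:
  [0,7): 7 bp
  [7,13): 6 bp
  [13,20): 7 bp
  [20,24): 4 bp
  [24,32): 8 bp
  [32,40): 8 bp
  [40,59): 19 bp
  [59,68): 9 bp
  [68,81): 13 bp
  [81,97): 16 bp
  [97,105): 8 bp
  [105,123): 18 bp
  [123,133): 10 bp
  [133,136): 3 bp
  [136,143): 7 bp
  [143,157): 14 bp
  [157,163): 6 bp
  [163,186): 23 bp
  [186,192): 6 bp
  [192,199): 7 bp
  [199,210): 11 bp
  [210,220): 10 bp
  [220,227): 7 bp
  [227,253): 26 bp
  [253,262): 9 bp
  [262,270): 8 bp

[3,4,6,6,6,7,7,7,7,7,8,8,8,8,9,9,10,10,11,13,14,16,18,19,23,26]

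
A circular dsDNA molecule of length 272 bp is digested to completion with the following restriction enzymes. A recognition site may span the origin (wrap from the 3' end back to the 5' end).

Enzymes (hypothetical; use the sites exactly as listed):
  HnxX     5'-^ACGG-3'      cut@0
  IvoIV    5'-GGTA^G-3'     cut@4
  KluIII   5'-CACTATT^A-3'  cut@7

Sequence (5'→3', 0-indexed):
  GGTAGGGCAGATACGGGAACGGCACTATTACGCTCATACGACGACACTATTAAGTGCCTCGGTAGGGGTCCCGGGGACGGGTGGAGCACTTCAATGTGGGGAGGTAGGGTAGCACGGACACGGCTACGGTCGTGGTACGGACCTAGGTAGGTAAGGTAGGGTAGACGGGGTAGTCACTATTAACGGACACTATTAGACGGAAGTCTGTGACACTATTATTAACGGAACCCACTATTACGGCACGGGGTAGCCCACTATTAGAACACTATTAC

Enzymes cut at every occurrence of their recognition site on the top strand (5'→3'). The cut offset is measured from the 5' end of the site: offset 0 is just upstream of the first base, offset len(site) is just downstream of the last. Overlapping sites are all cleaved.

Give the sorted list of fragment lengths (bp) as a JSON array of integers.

Site scan:
  HnxX ACGG/0: at [12, 18, 76, 113, 119, 125, 136, 164, 182, 196, 221, 236, 241, 270] ⇒ [12, 18, 76, 113, 119, 125, 136, 164, 182, 196, 221, 236, 241, 270]
  IvoIV GGTAG/4: at [0, 60, 102, 107, 145, 154, 159, 168, 245] ⇒ [4, 64, 106, 111, 149, 158, 163, 172, 249]
  KluIII CACTATTA/7: at [22, 44, 174, 187, 210, 229, 252, 263] ⇒ [29, 51, 181, 194, 217, 236, 259, 270]

All cut coordinates (distinct, sorted): [4, 12, 18, 29, 51, 64, 76, 106, 111, 113, 119, 125, 136, 149, 158, 163, 164, 172, 181, 182, 194, 196, 217, 221, 236, 241, 249, 259, 270]

Fragments:
  4→12: 8 bp
  12→18: 6 bp
  18→29: 11 bp
  29→51: 22 bp
  51→64: 13 bp
  64→76: 12 bp
  76→106: 30 bp
  106→111: 5 bp
  111→113: 2 bp
  113→119: 6 bp
  119→125: 6 bp
  125→136: 11 bp
  136→149: 13 bp
  149→158: 9 bp
  158→163: 5 bp
  163→164: 1 bp
  164→172: 8 bp
  172→181: 9 bp
  181→182: 1 bp
  182→194: 12 bp
  194→196: 2 bp
  196→217: 21 bp
  217→221: 4 bp
  221→236: 15 bp
  236→241: 5 bp
  241→249: 8 bp
  249→259: 10 bp
  259→270: 11 bp
  270→4 (wrap): 272-270+4 = 6 bp

[1,1,2,2,4,5,5,5,6,6,6,6,8,8,8,9,9,10,11,11,11,12,12,13,13,15,21,22,30]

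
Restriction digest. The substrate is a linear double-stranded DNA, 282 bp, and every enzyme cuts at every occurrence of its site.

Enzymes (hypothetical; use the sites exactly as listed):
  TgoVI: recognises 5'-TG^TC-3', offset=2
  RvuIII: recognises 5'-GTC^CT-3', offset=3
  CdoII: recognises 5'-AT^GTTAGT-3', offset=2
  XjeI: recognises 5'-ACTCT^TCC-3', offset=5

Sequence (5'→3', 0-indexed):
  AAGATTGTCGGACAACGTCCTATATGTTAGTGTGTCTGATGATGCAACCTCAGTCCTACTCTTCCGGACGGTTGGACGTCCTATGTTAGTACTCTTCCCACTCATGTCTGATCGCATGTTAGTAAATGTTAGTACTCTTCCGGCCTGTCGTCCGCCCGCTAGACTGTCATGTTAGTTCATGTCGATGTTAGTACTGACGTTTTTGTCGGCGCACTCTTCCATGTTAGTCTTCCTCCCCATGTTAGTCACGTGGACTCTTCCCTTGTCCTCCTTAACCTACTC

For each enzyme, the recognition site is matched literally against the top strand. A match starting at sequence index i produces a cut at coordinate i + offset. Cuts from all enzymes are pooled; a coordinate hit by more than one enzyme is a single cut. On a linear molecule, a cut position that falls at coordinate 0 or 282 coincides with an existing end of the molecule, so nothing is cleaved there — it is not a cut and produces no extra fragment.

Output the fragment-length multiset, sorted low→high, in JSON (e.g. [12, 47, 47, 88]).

Per-enzyme occurrences:
  TgoVI (TGTC, off=2): starts [5, 32, 104, 145, 164, 179, 203, 263] → cuts [7, 34, 106, 147, 166, 181, 205, 265]
  RvuIII (GTCCT, off=3): starts [16, 52, 77, 264] → cuts [19, 55, 80, 267]
  CdoII (ATGTTAGT, off=2): starts [23, 82, 115, 125, 168, 184, 220, 238] → cuts [25, 84, 117, 127, 170, 186, 222, 240]
  XjeI (ACTCTTCC, off=5): starts [57, 90, 133, 212, 253] → cuts [62, 95, 138, 217, 258]

Pooled cuts: [7, 19, 25, 34, 55, 62, 80, 84, 95, 106, 117, 127, 138, 147, 166, 170, 181, 186, 205, 217, 222, 240, 258, 265, 267]

Fragments:
  [0,7): 7 bp
  [7,19): 12 bp
  [19,25): 6 bp
  [25,34): 9 bp
  [34,55): 21 bp
  [55,62): 7 bp
  [62,80): 18 bp
  [80,84): 4 bp
  [84,95): 11 bp
  [95,106): 11 bp
  [106,117): 11 bp
  [117,127): 10 bp
  [127,138): 11 bp
  [138,147): 9 bp
  [147,166): 19 bp
  [166,170): 4 bp
  [170,181): 11 bp
  [181,186): 5 bp
  [186,205): 19 bp
  [205,217): 12 bp
  [217,222): 5 bp
  [222,240): 18 bp
  [240,258): 18 bp
  [258,265): 7 bp
  [265,267): 2 bp
  [267,282): 15 bp

[2,4,4,5,5,6,7,7,7,9,9,10,11,11,11,11,11,12,12,15,18,18,18,19,19,21]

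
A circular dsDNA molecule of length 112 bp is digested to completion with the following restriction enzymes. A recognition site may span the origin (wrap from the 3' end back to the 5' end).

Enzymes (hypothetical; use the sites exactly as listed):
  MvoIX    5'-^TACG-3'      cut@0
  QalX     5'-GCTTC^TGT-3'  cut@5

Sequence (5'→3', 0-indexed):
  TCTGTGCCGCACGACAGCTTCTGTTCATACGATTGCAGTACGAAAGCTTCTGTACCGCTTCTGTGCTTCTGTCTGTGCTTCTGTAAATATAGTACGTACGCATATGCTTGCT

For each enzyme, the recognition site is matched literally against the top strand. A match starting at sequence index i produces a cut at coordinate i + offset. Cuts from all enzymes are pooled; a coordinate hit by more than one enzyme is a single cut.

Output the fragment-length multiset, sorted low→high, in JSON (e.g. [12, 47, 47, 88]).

Site scan:
  MvoIX (TACG, off=0): starts [27, 38, 92, 96] → cuts [27, 38, 92, 96]
  QalX (GCTTCTGT, off=5): starts [16, 45, 56, 64, 76, 109] → cuts [2, 21, 50, 61, 69, 81]

All cut coordinates (distinct, sorted): [2, 21, 27, 38, 50, 61, 69, 81, 92, 96]

Fragment lengths:
  2→21: 19 bp
  21→27: 6 bp
  27→38: 11 bp
  38→50: 12 bp
  50→61: 11 bp
  61→69: 8 bp
  69→81: 12 bp
  81→92: 11 bp
  92→96: 4 bp
  96→2 (wrap): 112-96+2 = 18 bp

[4,6,8,11,11,11,12,12,18,19]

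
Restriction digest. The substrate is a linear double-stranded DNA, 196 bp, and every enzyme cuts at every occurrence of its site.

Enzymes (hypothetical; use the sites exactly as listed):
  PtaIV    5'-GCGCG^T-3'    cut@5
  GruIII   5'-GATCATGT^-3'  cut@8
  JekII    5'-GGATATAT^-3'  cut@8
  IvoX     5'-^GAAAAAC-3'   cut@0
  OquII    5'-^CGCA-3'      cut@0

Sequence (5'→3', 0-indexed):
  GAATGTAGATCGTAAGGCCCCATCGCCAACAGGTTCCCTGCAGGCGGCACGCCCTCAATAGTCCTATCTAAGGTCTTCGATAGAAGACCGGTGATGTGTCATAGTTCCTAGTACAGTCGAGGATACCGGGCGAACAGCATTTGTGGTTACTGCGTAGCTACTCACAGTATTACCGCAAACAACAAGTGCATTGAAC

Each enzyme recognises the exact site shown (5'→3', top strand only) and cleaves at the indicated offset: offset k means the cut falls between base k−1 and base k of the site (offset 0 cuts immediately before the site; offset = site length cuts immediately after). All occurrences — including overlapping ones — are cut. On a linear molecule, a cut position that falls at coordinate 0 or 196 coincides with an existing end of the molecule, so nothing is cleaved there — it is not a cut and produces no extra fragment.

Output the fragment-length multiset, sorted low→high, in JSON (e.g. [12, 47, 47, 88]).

Scan for sites:
  PtaIV (GCGCGT, off=5): no sites
  GruIII (GATCATGT, off=8): no sites
  JekII (GGATATAT, off=8): no sites
  IvoX (GAAAAAC, off=0): no sites
  OquII (CGCA, off=0): starts [173] → cuts [173]

Pooled cuts: [173]

Fragments:
  [0,173): 173 bp
  [173,196): 23 bp

[23,173]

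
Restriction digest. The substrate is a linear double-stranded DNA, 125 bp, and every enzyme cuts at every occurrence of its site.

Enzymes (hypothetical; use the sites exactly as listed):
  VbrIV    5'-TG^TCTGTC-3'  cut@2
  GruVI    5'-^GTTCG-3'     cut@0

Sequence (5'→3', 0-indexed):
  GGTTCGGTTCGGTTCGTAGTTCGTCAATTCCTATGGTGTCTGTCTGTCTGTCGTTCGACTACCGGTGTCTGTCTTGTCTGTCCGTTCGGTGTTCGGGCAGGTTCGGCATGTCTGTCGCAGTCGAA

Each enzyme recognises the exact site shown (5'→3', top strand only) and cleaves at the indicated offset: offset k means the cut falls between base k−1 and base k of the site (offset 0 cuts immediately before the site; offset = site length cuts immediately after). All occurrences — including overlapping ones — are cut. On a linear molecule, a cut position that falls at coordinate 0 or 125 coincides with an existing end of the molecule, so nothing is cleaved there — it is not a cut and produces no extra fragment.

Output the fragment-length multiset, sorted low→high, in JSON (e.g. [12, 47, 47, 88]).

Scan for sites:
  VbrIV TGTCTGTC/2: at [36, 40, 44, 65, 74, 108] ⇒ [38, 42, 46, 67, 76, 110]
  GruVI GTTCG/0: at [1, 6, 11, 18, 52, 83, 90, 100] ⇒ [1, 6, 11, 18, 52, 83, 90, 100]

Pooled cuts: [1, 6, 11, 18, 38, 42, 46, 52, 67, 76, 83, 90, 100, 110]

Fragments:
  [0,1): 1 bp
  [1,6): 5 bp
  [6,11): 5 bp
  [11,18): 7 bp
  [18,38): 20 bp
  [38,42): 4 bp
  [42,46): 4 bp
  [46,52): 6 bp
  [52,67): 15 bp
  [67,76): 9 bp
  [76,83): 7 bp
  [83,90): 7 bp
  [90,100): 10 bp
  [100,110): 10 bp
  [110,125): 15 bp

[1,4,4,5,5,6,7,7,7,9,10,10,15,15,20]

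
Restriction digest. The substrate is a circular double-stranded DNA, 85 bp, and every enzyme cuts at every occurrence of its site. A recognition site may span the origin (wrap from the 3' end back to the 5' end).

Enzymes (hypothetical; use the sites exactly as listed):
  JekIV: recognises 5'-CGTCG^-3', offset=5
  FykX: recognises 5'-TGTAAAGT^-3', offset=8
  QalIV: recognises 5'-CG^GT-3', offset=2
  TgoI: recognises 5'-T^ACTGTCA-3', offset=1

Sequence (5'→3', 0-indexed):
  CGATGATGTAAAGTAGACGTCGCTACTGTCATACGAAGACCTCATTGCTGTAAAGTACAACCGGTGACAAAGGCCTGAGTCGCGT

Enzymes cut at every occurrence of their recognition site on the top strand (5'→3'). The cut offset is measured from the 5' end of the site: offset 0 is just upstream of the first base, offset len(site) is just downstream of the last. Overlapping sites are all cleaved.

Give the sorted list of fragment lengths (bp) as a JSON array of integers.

Scan for sites:
  JekIV CGTCG/5: at [17, 82] ⇒ [2, 22]
  FykX TGTAAAGT/8: at [6, 48] ⇒ [14, 56]
  QalIV CGGT/2: at [61] ⇒ [63]
  TgoI TACTGTCA/1: at [23] ⇒ [24]

All cut coordinates (distinct, sorted): [2, 14, 22, 24, 56, 63]

Fragment lengths:
  2→14: 12 bp
  14→22: 8 bp
  22→24: 2 bp
  24→56: 32 bp
  56→63: 7 bp
  63→2 (wrap): 85-63+2 = 24 bp

[2,7,8,12,24,32]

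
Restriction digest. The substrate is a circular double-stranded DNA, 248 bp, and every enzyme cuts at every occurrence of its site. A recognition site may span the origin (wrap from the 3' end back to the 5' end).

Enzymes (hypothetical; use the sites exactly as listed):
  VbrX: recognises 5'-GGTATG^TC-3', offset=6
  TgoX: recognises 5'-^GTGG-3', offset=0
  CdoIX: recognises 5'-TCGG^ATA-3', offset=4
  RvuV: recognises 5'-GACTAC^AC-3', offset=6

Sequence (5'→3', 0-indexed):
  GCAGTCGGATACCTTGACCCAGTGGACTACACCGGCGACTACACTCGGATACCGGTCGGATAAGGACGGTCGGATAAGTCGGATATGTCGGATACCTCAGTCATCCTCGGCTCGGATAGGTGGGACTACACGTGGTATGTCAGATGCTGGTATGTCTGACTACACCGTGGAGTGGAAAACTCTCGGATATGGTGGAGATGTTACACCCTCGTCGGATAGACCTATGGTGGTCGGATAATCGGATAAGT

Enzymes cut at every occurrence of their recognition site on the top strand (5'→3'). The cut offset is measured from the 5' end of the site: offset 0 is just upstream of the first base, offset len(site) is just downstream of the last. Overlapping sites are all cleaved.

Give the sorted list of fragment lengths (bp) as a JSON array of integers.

[2,3,4,5,5,6,8,8,8,9,9,9,9,10,11,11,12,13,14,14,15,15,24,24]

Scan for sites:
  VbrX (GGTATGTC, off=6): starts [133, 148] → cuts [139, 154]
  TgoX (GTGG, off=0): starts [21, 119, 131, 166, 171, 191, 226] → cuts [21, 119, 131, 166, 171, 191, 226]
  CdoIX (TCGGATA, off=4): starts [4, 44, 55, 69, 78, 87, 111, 182, 211, 230, 238] → cuts [8, 48, 59, 73, 82, 91, 115, 186, 215, 234, 242]
  RvuV (GACTACAC, off=6): starts [24, 36, 123, 157] → cuts [30, 42, 129, 163]

Pooled cuts: [8, 21, 30, 42, 48, 59, 73, 82, 91, 115, 119, 129, 131, 139, 154, 163, 166, 171, 186, 191, 215, 226, 234, 242]

Fragment lengths:
  8→21: 13 bp
  21→30: 9 bp
  30→42: 12 bp
  42→48: 6 bp
  48→59: 11 bp
  59→73: 14 bp
  73→82: 9 bp
  82→91: 9 bp
  91→115: 24 bp
  115→119: 4 bp
  119→129: 10 bp
  129→131: 2 bp
  131→139: 8 bp
  139→154: 15 bp
  154→163: 9 bp
  163→166: 3 bp
  166→171: 5 bp
  171→186: 15 bp
  186→191: 5 bp
  191→215: 24 bp
  215→226: 11 bp
  226→234: 8 bp
  234→242: 8 bp
  242→8 (wrap): 248-242+8 = 14 bp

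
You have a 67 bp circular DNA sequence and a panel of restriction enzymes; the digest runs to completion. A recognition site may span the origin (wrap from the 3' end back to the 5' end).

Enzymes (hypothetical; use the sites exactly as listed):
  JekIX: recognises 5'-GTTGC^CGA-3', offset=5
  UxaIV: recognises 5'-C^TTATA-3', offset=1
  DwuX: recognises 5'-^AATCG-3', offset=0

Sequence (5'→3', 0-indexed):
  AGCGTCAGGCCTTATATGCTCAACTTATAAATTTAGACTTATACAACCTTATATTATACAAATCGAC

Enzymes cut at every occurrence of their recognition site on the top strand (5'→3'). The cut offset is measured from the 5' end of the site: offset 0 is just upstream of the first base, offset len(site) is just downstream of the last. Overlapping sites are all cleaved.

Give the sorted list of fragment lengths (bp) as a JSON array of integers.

Per-enzyme occurrences:
  JekIX (GTTGCCGA, off=5): no sites
  UxaIV CTTATA/1: at [10, 23, 37, 47] ⇒ [11, 24, 38, 48]
  DwuX AATCG/0: at [60] ⇒ [60]

All cut coordinates (distinct, sorted): [11, 24, 38, 48, 60]

Fragments:
  11→24: 13 bp
  24→38: 14 bp
  38→48: 10 bp
  48→60: 12 bp
  60→11 (wrap): 67-60+11 = 18 bp

[10,12,13,14,18]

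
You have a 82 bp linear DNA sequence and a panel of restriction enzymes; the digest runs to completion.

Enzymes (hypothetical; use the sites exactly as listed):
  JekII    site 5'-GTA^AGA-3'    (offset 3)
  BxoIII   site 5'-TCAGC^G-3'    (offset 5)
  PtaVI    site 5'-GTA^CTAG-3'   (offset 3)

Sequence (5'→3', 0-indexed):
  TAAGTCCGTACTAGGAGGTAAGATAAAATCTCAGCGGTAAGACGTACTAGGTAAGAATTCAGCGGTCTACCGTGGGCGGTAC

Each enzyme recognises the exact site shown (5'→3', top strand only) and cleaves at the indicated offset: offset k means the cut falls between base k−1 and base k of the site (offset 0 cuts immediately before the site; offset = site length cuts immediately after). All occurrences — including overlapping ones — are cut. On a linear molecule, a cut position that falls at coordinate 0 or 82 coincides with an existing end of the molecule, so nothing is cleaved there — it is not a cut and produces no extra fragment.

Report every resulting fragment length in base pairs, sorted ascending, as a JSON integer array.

[4,7,7,10,10,10,15,19]

Site scan:
  JekII GTAAGA/3: at [17, 36, 50] ⇒ [20, 39, 53]
  BxoIII TCAGCG/5: at [30, 58] ⇒ [35, 63]
  PtaVI GTACTAG/3: at [7, 43] ⇒ [10, 46]

Pooled cuts: [10, 20, 35, 39, 46, 53, 63]

Fragment lengths:
  [0,10): 10 bp
  [10,20): 10 bp
  [20,35): 15 bp
  [35,39): 4 bp
  [39,46): 7 bp
  [46,53): 7 bp
  [53,63): 10 bp
  [63,82): 19 bp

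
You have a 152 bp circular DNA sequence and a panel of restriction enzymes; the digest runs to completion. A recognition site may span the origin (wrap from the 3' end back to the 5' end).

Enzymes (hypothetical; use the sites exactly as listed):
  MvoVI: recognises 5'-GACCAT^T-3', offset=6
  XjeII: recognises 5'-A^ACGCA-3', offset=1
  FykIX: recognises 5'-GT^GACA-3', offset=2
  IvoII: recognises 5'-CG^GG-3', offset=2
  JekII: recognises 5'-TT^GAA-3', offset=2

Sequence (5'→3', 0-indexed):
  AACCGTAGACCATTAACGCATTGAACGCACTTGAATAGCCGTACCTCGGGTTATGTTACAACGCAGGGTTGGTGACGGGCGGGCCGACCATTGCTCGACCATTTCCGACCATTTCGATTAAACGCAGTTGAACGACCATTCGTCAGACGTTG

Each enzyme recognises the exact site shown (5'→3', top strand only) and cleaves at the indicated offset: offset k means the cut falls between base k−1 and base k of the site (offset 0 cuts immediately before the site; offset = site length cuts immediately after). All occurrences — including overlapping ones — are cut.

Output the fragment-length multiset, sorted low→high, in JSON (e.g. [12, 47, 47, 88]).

Per-enzyme occurrences:
  MvoVI (GACCATT, off=6): starts [7, 85, 96, 106, 133] → cuts [13, 91, 102, 112, 139]
  XjeII (AACGCA, off=1): starts [14, 23, 59, 120] → cuts [15, 24, 60, 121]
  FykIX (GTGACA, off=2): no sites
  IvoII (CGGG, off=2): starts [46, 75, 79] → cuts [48, 77, 81]
  JekII (TTGAA, off=2): starts [20, 30, 127, 149] → cuts [22, 32, 129, 151]

All cut coordinates (distinct, sorted): [13, 15, 22, 24, 32, 48, 60, 77, 81, 91, 102, 112, 121, 129, 139, 151]

Fragment lengths:
  13→15: 2 bp
  15→22: 7 bp
  22→24: 2 bp
  24→32: 8 bp
  32→48: 16 bp
  48→60: 12 bp
  60→77: 17 bp
  77→81: 4 bp
  81→91: 10 bp
  91→102: 11 bp
  102→112: 10 bp
  112→121: 9 bp
  121→129: 8 bp
  129→139: 10 bp
  139→151: 12 bp
  151→13 (wrap): 152-151+13 = 14 bp

[2,2,4,7,8,8,9,10,10,10,11,12,12,14,16,17]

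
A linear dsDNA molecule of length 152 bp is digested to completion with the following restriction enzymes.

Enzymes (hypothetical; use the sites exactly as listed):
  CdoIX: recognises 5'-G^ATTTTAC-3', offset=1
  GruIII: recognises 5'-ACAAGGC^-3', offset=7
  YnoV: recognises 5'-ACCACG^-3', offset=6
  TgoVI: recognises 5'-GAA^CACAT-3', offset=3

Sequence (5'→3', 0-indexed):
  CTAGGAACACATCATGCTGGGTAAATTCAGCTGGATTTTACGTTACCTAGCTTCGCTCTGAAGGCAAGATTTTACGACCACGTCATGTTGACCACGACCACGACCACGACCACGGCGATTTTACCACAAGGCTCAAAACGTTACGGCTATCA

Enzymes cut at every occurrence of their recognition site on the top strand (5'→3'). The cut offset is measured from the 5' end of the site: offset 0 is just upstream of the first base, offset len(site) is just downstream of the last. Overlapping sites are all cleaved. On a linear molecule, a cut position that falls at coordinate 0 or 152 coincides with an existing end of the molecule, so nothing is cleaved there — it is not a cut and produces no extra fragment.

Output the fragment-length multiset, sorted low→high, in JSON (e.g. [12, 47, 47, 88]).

Site scan:
  CdoIX (GATTTTAC, off=1): starts [33, 67, 116] → cuts [34, 68, 117]
  GruIII (ACAAGGC, off=7): starts [125] → cuts [132]
  YnoV (ACCACG, off=6): starts [76, 90, 96, 102, 108] → cuts [82, 96, 102, 108, 114]
  TgoVI (GAACACAT, off=3): starts [4] → cuts [7]

Pooled cuts: [7, 34, 68, 82, 96, 102, 108, 114, 117, 132]

Fragment lengths:
  [0,7): 7 bp
  [7,34): 27 bp
  [34,68): 34 bp
  [68,82): 14 bp
  [82,96): 14 bp
  [96,102): 6 bp
  [102,108): 6 bp
  [108,114): 6 bp
  [114,117): 3 bp
  [117,132): 15 bp
  [132,152): 20 bp

[3,6,6,6,7,14,14,15,20,27,34]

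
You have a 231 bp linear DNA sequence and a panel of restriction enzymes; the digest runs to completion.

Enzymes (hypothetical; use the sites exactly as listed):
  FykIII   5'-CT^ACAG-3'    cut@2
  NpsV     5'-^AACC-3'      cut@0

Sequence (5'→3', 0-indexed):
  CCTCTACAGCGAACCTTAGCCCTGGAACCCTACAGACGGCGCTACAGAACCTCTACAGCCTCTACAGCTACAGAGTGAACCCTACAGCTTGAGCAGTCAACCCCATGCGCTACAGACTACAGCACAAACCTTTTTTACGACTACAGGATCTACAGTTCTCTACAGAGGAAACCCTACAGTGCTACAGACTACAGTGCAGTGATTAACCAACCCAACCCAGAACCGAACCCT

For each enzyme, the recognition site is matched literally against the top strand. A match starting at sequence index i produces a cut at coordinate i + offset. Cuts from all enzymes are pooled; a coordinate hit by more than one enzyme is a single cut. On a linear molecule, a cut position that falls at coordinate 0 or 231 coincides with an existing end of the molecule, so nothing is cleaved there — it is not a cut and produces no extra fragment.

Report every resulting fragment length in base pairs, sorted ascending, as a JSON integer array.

[4,4,5,5,5,6,6,6,6,6,6,7,7,7,7,8,8,8,8,9,9,10,12,13,14,14,15,16]

Site scan:
  FykIII CTACAG/2: at [3, 29, 41, 52, 61, 67, 81, 109, 116, 140, 149, 159, 173, 181, 188] ⇒ [5, 31, 43, 54, 63, 69, 83, 111, 118, 142, 151, 161, 175, 183, 190]
  NpsV AACC/0: at [11, 25, 47, 77, 98, 126, 169, 204, 208, 213, 220, 225] ⇒ [11, 25, 47, 77, 98, 126, 169, 204, 208, 213, 220, 225]

Pooled cuts: [5, 11, 25, 31, 43, 47, 54, 63, 69, 77, 83, 98, 111, 118, 126, 142, 151, 161, 169, 175, 183, 190, 204, 208, 213, 220, 225]

Fragment lengths:
  [0,5): 5 bp
  [5,11): 6 bp
  [11,25): 14 bp
  [25,31): 6 bp
  [31,43): 12 bp
  [43,47): 4 bp
  [47,54): 7 bp
  [54,63): 9 bp
  [63,69): 6 bp
  [69,77): 8 bp
  [77,83): 6 bp
  [83,98): 15 bp
  [98,111): 13 bp
  [111,118): 7 bp
  [118,126): 8 bp
  [126,142): 16 bp
  [142,151): 9 bp
  [151,161): 10 bp
  [161,169): 8 bp
  [169,175): 6 bp
  [175,183): 8 bp
  [183,190): 7 bp
  [190,204): 14 bp
  [204,208): 4 bp
  [208,213): 5 bp
  [213,220): 7 bp
  [220,225): 5 bp
  [225,231): 6 bp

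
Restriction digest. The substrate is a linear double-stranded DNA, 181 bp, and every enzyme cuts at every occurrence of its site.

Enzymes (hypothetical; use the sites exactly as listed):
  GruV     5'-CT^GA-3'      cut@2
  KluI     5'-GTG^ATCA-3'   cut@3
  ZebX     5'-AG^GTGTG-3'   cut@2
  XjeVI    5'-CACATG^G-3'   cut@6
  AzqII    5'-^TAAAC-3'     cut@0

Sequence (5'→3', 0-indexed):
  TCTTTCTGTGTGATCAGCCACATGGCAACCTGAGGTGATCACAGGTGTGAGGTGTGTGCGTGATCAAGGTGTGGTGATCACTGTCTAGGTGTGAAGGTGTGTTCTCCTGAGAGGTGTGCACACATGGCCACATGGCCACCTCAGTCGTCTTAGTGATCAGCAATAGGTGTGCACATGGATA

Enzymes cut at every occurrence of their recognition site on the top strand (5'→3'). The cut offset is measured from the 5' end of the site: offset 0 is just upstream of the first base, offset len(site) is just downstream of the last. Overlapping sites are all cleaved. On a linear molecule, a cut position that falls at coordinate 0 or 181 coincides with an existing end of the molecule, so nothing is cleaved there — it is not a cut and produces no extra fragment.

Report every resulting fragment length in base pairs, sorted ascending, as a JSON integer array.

Site scan:
  GruV CTGA/2: at [29, 106] ⇒ [31, 108]
  KluI GTGATCA/3: at [9, 34, 59, 73, 152] ⇒ [12, 37, 62, 76, 155]
  ZebX AGGTGTG/2: at [42, 49, 66, 86, 94, 111, 164] ⇒ [44, 51, 68, 88, 96, 113, 166]
  XjeVI CACATGG/6: at [18, 120, 128, 171] ⇒ [24, 126, 134, 177]
  AzqII (TAAAC, off=0): no sites

All cut coordinates (distinct, sorted): [12, 24, 31, 37, 44, 51, 62, 68, 76, 88, 96, 108, 113, 126, 134, 155, 166, 177]

Fragments:
  [0,12): 12 bp
  [12,24): 12 bp
  [24,31): 7 bp
  [31,37): 6 bp
  [37,44): 7 bp
  [44,51): 7 bp
  [51,62): 11 bp
  [62,68): 6 bp
  [68,76): 8 bp
  [76,88): 12 bp
  [88,96): 8 bp
  [96,108): 12 bp
  [108,113): 5 bp
  [113,126): 13 bp
  [126,134): 8 bp
  [134,155): 21 bp
  [155,166): 11 bp
  [166,177): 11 bp
  [177,181): 4 bp

[4,5,6,6,7,7,7,8,8,8,11,11,11,12,12,12,12,13,21]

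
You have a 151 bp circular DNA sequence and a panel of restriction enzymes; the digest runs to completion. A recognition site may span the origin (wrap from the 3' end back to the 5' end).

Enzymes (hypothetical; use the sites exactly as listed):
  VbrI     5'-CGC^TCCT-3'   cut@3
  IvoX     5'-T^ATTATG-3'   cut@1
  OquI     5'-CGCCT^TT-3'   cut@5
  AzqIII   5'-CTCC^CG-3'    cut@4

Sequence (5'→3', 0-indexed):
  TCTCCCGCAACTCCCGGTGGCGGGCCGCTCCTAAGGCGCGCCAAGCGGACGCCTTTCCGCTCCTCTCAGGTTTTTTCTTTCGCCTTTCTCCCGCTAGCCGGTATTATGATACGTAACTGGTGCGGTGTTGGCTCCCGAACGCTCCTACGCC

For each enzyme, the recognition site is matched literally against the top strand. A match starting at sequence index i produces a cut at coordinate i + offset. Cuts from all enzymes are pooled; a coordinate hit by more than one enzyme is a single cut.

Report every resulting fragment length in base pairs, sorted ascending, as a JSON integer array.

[6,6,7,9,11,14,14,25,26,33]

Per-enzyme occurrences:
  VbrI CGCTCCT/3: at [25, 57, 139] ⇒ [28, 60, 142]
  IvoX TATTATG/1: at [101] ⇒ [102]
  OquI CGCCTTT/5: at [49, 80] ⇒ [54, 85]
  AzqIII CTCCCG/4: at [1, 10, 87, 131] ⇒ [5, 14, 91, 135]

Pooled cuts: [5, 14, 28, 54, 60, 85, 91, 102, 135, 142]

Fragment lengths:
  5→14: 9 bp
  14→28: 14 bp
  28→54: 26 bp
  54→60: 6 bp
  60→85: 25 bp
  85→91: 6 bp
  91→102: 11 bp
  102→135: 33 bp
  135→142: 7 bp
  142→5 (wrap): 151-142+5 = 14 bp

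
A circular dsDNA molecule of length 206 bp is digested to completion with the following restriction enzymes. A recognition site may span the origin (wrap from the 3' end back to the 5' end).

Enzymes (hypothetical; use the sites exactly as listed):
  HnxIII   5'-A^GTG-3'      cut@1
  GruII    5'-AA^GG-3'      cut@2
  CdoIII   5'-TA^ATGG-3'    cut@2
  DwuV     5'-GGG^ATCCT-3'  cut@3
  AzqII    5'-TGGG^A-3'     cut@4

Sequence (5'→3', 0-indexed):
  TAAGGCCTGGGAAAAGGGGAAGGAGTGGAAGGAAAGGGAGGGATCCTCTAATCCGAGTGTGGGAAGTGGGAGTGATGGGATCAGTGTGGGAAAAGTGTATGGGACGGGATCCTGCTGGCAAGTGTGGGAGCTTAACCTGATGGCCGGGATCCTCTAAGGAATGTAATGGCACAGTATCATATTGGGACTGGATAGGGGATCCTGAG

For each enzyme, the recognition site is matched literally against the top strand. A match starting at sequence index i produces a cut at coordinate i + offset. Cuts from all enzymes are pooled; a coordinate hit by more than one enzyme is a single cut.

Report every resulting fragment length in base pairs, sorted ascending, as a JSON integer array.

Per-enzyme occurrences:
  HnxIII AGTG/1: at [23, 55, 64, 70, 82, 93, 120] ⇒ [24, 56, 65, 71, 83, 94, 121]
  GruII AAGG/2: at [1, 13, 19, 28, 33, 155] ⇒ [3, 15, 21, 30, 35, 157]
  CdoIII TAATGG/2: at [163] ⇒ [165]
  DwuV GGGATCCT/3: at [39, 105, 145, 195] ⇒ [42, 108, 148, 198]
  AzqII TGGGA/4: at [7, 59, 66, 75, 86, 99, 124, 182] ⇒ [11, 63, 70, 79, 90, 103, 128, 186]

Pooled cuts: [3, 11, 15, 21, 24, 30, 35, 42, 56, 63, 65, 70, 71, 79, 83, 90, 94, 103, 108, 121, 128, 148, 157, 165, 186, 198]

Fragments:
  3→11: 8 bp
  11→15: 4 bp
  15→21: 6 bp
  21→24: 3 bp
  24→30: 6 bp
  30→35: 5 bp
  35→42: 7 bp
  42→56: 14 bp
  56→63: 7 bp
  63→65: 2 bp
  65→70: 5 bp
  70→71: 1 bp
  71→79: 8 bp
  79→83: 4 bp
  83→90: 7 bp
  90→94: 4 bp
  94→103: 9 bp
  103→108: 5 bp
  108→121: 13 bp
  121→128: 7 bp
  128→148: 20 bp
  148→157: 9 bp
  157→165: 8 bp
  165→186: 21 bp
  186→198: 12 bp
  198→3 (wrap): 206-198+3 = 11 bp

[1,2,3,4,4,4,5,5,5,6,6,7,7,7,7,8,8,8,9,9,11,12,13,14,20,21]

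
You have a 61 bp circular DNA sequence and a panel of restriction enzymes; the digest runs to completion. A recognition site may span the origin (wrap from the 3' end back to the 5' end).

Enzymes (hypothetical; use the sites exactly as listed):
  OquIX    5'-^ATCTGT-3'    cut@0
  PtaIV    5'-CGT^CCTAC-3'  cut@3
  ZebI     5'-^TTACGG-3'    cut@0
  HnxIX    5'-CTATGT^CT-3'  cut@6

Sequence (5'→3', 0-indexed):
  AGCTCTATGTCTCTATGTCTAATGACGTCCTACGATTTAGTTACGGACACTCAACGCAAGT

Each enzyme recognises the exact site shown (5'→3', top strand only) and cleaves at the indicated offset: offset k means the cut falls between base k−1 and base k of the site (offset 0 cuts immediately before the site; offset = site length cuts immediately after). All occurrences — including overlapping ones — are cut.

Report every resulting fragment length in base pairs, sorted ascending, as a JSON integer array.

[8,10,12,31]

Per-enzyme occurrences:
  OquIX (ATCTGT, off=0): no sites
  PtaIV CGTCCTAC/3: at [25] ⇒ [28]
  ZebI TTACGG/0: at [40] ⇒ [40]
  HnxIX CTATGTCT/6: at [4, 12] ⇒ [10, 18]

Pooled cuts: [10, 18, 28, 40]

Fragment lengths:
  10→18: 8 bp
  18→28: 10 bp
  28→40: 12 bp
  40→10 (wrap): 61-40+10 = 31 bp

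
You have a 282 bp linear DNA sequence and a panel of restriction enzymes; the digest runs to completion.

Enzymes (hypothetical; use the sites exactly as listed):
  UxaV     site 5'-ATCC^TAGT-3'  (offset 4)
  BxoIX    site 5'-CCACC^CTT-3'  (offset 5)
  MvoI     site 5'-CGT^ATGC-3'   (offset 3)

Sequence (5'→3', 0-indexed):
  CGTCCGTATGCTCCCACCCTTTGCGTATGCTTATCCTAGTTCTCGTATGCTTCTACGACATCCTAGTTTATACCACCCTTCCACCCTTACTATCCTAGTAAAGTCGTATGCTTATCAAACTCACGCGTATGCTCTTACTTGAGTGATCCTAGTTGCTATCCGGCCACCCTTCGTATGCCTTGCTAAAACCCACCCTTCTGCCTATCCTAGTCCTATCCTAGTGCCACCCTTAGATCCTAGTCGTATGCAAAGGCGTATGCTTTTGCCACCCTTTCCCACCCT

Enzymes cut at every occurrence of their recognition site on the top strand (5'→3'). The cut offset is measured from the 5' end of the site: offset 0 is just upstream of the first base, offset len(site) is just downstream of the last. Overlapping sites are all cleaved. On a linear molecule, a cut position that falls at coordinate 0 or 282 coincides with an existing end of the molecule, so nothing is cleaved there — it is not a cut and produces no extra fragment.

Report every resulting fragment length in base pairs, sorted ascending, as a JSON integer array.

[6,7,7,8,8,9,10,10,10,10,11,11,12,12,12,13,14,14,17,19,20,21,21]

Site scan:
  UxaV (ATCCTAGT, off=4): starts [32, 59, 91, 145, 203, 214, 233] → cuts [36, 63, 95, 149, 207, 218, 237]
  BxoIX (CCACCCTT, off=5): starts [13, 72, 80, 163, 189, 223, 265] → cuts [18, 77, 85, 168, 194, 228, 270]
  MvoI (CGTATGC, off=3): starts [4, 23, 43, 104, 125, 171, 241, 253] → cuts [7, 26, 46, 107, 128, 174, 244, 256]

All cut coordinates (distinct, sorted): [7, 18, 26, 36, 46, 63, 77, 85, 95, 107, 128, 149, 168, 174, 194, 207, 218, 228, 237, 244, 256, 270]

Fragment lengths:
  [0,7): 7 bp
  [7,18): 11 bp
  [18,26): 8 bp
  [26,36): 10 bp
  [36,46): 10 bp
  [46,63): 17 bp
  [63,77): 14 bp
  [77,85): 8 bp
  [85,95): 10 bp
  [95,107): 12 bp
  [107,128): 21 bp
  [128,149): 21 bp
  [149,168): 19 bp
  [168,174): 6 bp
  [174,194): 20 bp
  [194,207): 13 bp
  [207,218): 11 bp
  [218,228): 10 bp
  [228,237): 9 bp
  [237,244): 7 bp
  [244,256): 12 bp
  [256,270): 14 bp
  [270,282): 12 bp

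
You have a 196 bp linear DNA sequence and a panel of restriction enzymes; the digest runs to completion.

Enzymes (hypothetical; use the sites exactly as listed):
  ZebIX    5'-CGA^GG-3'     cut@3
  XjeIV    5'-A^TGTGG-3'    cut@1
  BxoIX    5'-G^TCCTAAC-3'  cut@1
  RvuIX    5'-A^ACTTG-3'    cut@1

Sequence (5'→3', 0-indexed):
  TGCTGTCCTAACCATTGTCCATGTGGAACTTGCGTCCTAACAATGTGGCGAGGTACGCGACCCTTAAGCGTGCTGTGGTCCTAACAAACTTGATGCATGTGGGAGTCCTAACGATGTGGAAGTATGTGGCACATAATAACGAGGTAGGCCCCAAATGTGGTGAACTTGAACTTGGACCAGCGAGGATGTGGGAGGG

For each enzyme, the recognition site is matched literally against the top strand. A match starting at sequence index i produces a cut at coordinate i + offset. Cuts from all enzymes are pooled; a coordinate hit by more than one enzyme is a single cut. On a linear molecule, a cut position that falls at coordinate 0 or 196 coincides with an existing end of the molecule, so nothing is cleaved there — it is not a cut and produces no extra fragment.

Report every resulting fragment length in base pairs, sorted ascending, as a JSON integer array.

Site scan:
  ZebIX CGAGG/3: at [48, 139, 180] ⇒ [51, 142, 183]
  XjeIV ATGTGG/1: at [20, 42, 96, 113, 123, 154, 185] ⇒ [21, 43, 97, 114, 124, 155, 186]
  BxoIX GTCCTAAC/1: at [4, 33, 77, 104] ⇒ [5, 34, 78, 105]
  RvuIX AACTTG/1: at [26, 86, 162, 168] ⇒ [27, 87, 163, 169]

Pooled cuts: [5, 21, 27, 34, 43, 51, 78, 87, 97, 105, 114, 124, 142, 155, 163, 169, 183, 186]

Fragments:
  [0,5): 5 bp
  [5,21): 16 bp
  [21,27): 6 bp
  [27,34): 7 bp
  [34,43): 9 bp
  [43,51): 8 bp
  [51,78): 27 bp
  [78,87): 9 bp
  [87,97): 10 bp
  [97,105): 8 bp
  [105,114): 9 bp
  [114,124): 10 bp
  [124,142): 18 bp
  [142,155): 13 bp
  [155,163): 8 bp
  [163,169): 6 bp
  [169,183): 14 bp
  [183,186): 3 bp
  [186,196): 10 bp

[3,5,6,6,7,8,8,8,9,9,9,10,10,10,13,14,16,18,27]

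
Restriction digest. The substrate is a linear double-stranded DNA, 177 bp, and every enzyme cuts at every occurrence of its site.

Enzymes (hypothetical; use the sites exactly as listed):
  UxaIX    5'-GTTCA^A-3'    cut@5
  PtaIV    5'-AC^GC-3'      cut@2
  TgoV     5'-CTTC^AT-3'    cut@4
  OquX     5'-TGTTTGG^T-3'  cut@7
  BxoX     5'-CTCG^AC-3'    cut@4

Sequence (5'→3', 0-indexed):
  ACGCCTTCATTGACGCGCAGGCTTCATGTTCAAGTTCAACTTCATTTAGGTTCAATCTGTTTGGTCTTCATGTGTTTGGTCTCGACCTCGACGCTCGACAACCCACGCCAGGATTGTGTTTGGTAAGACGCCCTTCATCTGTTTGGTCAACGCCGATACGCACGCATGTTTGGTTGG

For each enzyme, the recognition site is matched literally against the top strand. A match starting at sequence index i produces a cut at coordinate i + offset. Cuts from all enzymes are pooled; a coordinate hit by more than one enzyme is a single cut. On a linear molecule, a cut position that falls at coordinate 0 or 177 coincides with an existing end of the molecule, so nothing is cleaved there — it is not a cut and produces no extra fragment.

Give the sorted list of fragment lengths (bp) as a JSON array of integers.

[2,2,4,4,5,5,5,5,5,6,6,6,6,6,7,7,8,9,10,10,10,10,11,11,17]

Per-enzyme occurrences:
  UxaIX (GTTCAA, off=5): starts [27, 33, 49] → cuts [32, 38, 54]
  PtaIV (ACGC, off=2): starts [0, 12, 90, 104, 127, 149, 157, 161] → cuts [2, 14, 92, 106, 129, 151, 159, 163]
  TgoV (CTTCAT, off=4): starts [4, 21, 39, 65, 132] → cuts [8, 25, 43, 69, 136]
  OquX (TGTTTGGT, off=7): starts [57, 72, 116, 139, 166] → cuts [64, 79, 123, 146, 173]
  BxoX (CTCGAC, off=4): starts [80, 86, 93] → cuts [84, 90, 97]

Pooled cuts: [2, 8, 14, 25, 32, 38, 43, 54, 64, 69, 79, 84, 90, 92, 97, 106, 123, 129, 136, 146, 151, 159, 163, 173]

Fragments:
  [0,2): 2 bp
  [2,8): 6 bp
  [8,14): 6 bp
  [14,25): 11 bp
  [25,32): 7 bp
  [32,38): 6 bp
  [38,43): 5 bp
  [43,54): 11 bp
  [54,64): 10 bp
  [64,69): 5 bp
  [69,79): 10 bp
  [79,84): 5 bp
  [84,90): 6 bp
  [90,92): 2 bp
  [92,97): 5 bp
  [97,106): 9 bp
  [106,123): 17 bp
  [123,129): 6 bp
  [129,136): 7 bp
  [136,146): 10 bp
  [146,151): 5 bp
  [151,159): 8 bp
  [159,163): 4 bp
  [163,173): 10 bp
  [173,177): 4 bp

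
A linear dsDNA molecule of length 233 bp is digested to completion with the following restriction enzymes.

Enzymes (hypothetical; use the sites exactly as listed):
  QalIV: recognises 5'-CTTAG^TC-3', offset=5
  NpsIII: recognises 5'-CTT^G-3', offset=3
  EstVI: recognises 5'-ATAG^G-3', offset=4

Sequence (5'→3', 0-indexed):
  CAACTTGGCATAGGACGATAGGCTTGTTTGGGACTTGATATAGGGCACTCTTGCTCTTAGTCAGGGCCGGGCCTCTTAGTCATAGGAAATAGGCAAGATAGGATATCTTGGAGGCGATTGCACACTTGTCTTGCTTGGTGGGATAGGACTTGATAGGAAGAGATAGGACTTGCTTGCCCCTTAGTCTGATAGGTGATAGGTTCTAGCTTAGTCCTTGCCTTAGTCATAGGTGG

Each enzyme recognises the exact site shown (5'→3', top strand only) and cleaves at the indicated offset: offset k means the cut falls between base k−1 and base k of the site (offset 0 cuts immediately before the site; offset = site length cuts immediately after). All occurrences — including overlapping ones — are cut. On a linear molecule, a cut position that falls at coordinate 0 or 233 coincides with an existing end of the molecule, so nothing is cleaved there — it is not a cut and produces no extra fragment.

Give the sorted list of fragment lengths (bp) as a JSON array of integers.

Scan for sites:
  QalIV (CTTAGTC, off=5): starts [55, 74, 179, 206, 218] → cuts [60, 79, 184, 211, 223]
  NpsIII (CTTG, off=3): starts [3, 22, 33, 49, 106, 124, 129, 133, 148, 168, 172, 213] → cuts [6, 25, 36, 52, 109, 127, 132, 136, 151, 171, 175, 216]
  EstVI (ATAGG, off=4): starts [9, 17, 39, 81, 88, 97, 142, 152, 162, 188, 195, 225] → cuts [13, 21, 43, 85, 92, 101, 146, 156, 166, 192, 199, 229]

Pooled cuts: [6, 13, 21, 25, 36, 43, 52, 60, 79, 85, 92, 101, 109, 127, 132, 136, 146, 151, 156, 166, 171, 175, 184, 192, 199, 211, 216, 223, 229]

Fragment lengths:
  [0,6): 6 bp
  [6,13): 7 bp
  [13,21): 8 bp
  [21,25): 4 bp
  [25,36): 11 bp
  [36,43): 7 bp
  [43,52): 9 bp
  [52,60): 8 bp
  [60,79): 19 bp
  [79,85): 6 bp
  [85,92): 7 bp
  [92,101): 9 bp
  [101,109): 8 bp
  [109,127): 18 bp
  [127,132): 5 bp
  [132,136): 4 bp
  [136,146): 10 bp
  [146,151): 5 bp
  [151,156): 5 bp
  [156,166): 10 bp
  [166,171): 5 bp
  [171,175): 4 bp
  [175,184): 9 bp
  [184,192): 8 bp
  [192,199): 7 bp
  [199,211): 12 bp
  [211,216): 5 bp
  [216,223): 7 bp
  [223,229): 6 bp
  [229,233): 4 bp

[4,4,4,4,5,5,5,5,5,6,6,6,7,7,7,7,7,8,8,8,8,9,9,9,10,10,11,12,18,19]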